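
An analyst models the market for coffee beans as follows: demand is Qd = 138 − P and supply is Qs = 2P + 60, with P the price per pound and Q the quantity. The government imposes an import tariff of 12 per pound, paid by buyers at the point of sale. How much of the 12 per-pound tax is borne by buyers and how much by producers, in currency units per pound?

Without the tax, 138 − P = 2P + 60 gives 3P = 78, so P* = 26 and Q* = 112.
With the tax collected from buyers, demand (in seller-price terms) shifts: Qd = 138 − (P + 12).
Solving gives Q = 104 with buyers paying 34 and producers receiving 22 (the 12 wedge).
Burden on buyers: 8; on producers: 4. (They sum to 12.)
The less price-elastic side of the market bears the larger share of a per-unit tax.

Buyers bear 8 per pound; producers bear 4 per pound.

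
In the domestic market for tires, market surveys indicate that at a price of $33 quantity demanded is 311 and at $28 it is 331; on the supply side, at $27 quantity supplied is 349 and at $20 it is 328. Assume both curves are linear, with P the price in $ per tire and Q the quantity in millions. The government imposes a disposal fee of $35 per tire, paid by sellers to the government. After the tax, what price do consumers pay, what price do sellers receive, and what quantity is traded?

Demand slope: (331 − 311)/(28 − 33) = -4, so Qd = 443 − 4P.
Supply slope: (328 − 349)/(20 − 27) = 3, so Qs = 3P + 268.
Without the tax, 443 − 4P = 3P + 268 gives 7P = 175, so P* = $25 and Q* = 343.
With the tax collected from sellers, supply shifts: Qs = 3(P − 35) + 268.
Solving gives Q = 283 with consumers paying $40 and sellers receiving $5 (the $35 wedge).
The less price-elastic side of the market bears the larger share of a per-unit tax.

Consumers pay $40; sellers receive $5; quantity = 283.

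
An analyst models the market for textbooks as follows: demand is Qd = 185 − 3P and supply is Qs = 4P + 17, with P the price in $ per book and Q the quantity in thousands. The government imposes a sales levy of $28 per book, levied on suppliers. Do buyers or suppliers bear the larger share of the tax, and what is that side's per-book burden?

Without the tax, 185 − 3P = 4P + 17 gives 7P = 168, so P* = $24 and Q* = 113.
With the tax collected from suppliers, supply shifts: Qs = 4(P − 28) + 17.
Solving gives Q = 65 with buyers paying $40 and suppliers receiving $12 (the $28 wedge).
Per-book burden: buyers $16, suppliers $12.
Buyers take the larger share because demand is less price-elastic here (demand slope 3 vs supply slope 4).

Buyers bear the larger share: $16 per book.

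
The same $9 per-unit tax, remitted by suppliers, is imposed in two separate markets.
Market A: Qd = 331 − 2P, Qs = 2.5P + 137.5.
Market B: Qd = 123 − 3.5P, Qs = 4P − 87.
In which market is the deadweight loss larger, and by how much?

Market B, by $30.6.

Market A: pre-tax P* = $43, Q* = 245; post-tax Q = 235; deadweight loss = $45.
Market B: pre-tax P* = $28, Q* = 25; post-tax Q = 8.2; deadweight loss = $75.6.
Difference: $45 vs $75.6 → market B is larger by $30.6.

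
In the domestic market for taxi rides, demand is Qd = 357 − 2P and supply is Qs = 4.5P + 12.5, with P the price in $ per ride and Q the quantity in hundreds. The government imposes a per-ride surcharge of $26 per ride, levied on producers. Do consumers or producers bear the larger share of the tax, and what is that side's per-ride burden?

Before the tax: set 357 − 2P = 4.5P + 12.5 → P* = $53, Q* = 251.
With the tax collected from producers, supply shifts: Qs = 4.5(P − 26) + 12.5.
Solving gives Q = 215 with consumers paying $71 and producers receiving $45 (the $26 wedge).
Per-ride burden: consumers $18, producers $8.
Consumers take the larger share because demand is less price-elastic here (demand slope 2 vs supply slope 4.5).
The less price-elastic side of the market bears the larger share of a per-unit tax.

Consumers bear the larger share: $18 per ride.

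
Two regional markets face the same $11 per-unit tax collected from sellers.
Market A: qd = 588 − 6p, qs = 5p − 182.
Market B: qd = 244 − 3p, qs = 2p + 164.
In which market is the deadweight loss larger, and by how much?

Market A: pre-tax p* = $70, q* = 168; post-tax q = 138; deadweight loss = $165.
Market B: pre-tax p* = $16, q* = 196; post-tax q = 182.8; deadweight loss = $72.6.
Difference: $165 vs $72.6 → market A is larger by $92.4.

Market A, by $92.4.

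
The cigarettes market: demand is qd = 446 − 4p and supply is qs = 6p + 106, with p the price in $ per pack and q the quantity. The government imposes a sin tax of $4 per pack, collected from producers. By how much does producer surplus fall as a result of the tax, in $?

Producer surplus falls by $488.32.

Without the tax, 446 − 4p = 6p + 106 gives 10p = 340, so p* = $34 and q* = 310.
With the tax collected from producers, supply shifts: qs = 6(p − 4) + 106.
Solving gives q = 300.4 with consumers paying $36.4 and producers receiving $32.4 (the $4 wedge).
ΔPS is the trapezoid between Q = 300.4 and Q = 310 of height $1.6: ½ · (310 + 300.4) · 1.6 = $488.32.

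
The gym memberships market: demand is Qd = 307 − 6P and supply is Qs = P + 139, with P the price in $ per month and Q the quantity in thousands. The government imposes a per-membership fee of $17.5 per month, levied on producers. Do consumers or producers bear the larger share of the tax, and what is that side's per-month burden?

Producers bear the larger share: $15 per month.

Without the tax, 307 − 6P = P + 139 gives 7P = 168, so P* = $24 and Q* = 163.
With the tax collected from producers, supply shifts: Qs = (P − 17.5) + 139.
Solving gives Q = 148 with consumers paying $26.5 and producers receiving $9 (the $17.5 wedge).
Per-month burden: consumers $2.5, producers $15.
Producers take the larger share because supply is less price-elastic here (demand slope 6 vs supply slope 1).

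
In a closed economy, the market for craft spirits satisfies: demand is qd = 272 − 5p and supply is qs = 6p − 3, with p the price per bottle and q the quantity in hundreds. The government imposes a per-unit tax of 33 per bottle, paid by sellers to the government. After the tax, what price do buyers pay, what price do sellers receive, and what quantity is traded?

Without the tax, 272 − 5p = 6p − 3 gives 11p = 275, so p* = 25 and q* = 147.
With the tax collected from sellers, supply shifts: qs = 6(p − 33) − 3.
Solving gives q = 57 with buyers paying 43 and sellers receiving 10 (the 33 wedge).
The less price-elastic side of the market bears the larger share of a per-unit tax.

Buyers pay 43; sellers receive 10; quantity = 57.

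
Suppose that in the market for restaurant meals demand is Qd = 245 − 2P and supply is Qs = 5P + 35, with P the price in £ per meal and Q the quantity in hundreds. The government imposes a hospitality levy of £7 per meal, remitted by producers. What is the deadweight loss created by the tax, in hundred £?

Deadweight loss = £35 hundred.

Without the tax, 245 − 2P = 5P + 35 gives 7P = 210, so P* = £30 and Q* = 185.
With the tax collected from producers, supply shifts: Qs = 5(P − 7) + 35.
Solving gives Q = 175 with buyers paying £35 and producers receiving £28 (the £7 wedge).
Quantity falls by |ΔQ| = |185 − 175| = 10.
DWL = ½ · t · |ΔQ| = ½ · 7 · 10 = £35.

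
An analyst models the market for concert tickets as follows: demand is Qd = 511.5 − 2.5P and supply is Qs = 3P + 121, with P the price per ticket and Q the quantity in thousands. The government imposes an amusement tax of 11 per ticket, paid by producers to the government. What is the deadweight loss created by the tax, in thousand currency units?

Without the tax, 511.5 − 2.5P = 3P + 121 gives 5.5P = 390.5, so P* = 71 and Q* = 334.
With the tax collected from producers, supply shifts: Qs = 3(P − 11) + 121.
New equilibrium: consumers pay 77, producers receive 66, Q = 319. (Wedge: Pb − Ps = 11.)
Quantity falls by |ΔQ| = |334 − 319| = 15.
DWL = ½ · t · |ΔQ| = ½ · 11 · 15 = 82.5.

Deadweight loss = 82.5 thousand.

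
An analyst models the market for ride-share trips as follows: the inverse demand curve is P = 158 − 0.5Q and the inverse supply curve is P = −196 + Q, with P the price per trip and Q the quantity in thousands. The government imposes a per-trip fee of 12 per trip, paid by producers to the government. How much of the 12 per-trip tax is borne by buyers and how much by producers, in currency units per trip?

Rewrite in direct form: Qd = 316 − 2P and Qs = P + 196.
Without the tax, 316 − 2P = P + 196 gives 3P = 120, so P* = 40 and Q* = 236.
With the tax collected from producers, supply shifts: Qs = (P − 12) + 196.
Solving gives Q = 228 with buyers paying 44 and producers receiving 32 (the 12 wedge).
Burden on buyers: 4; on producers: 8. (They sum to 12.)
The less price-elastic side of the market bears the larger share of a per-unit tax.

Buyers bear 4 per trip; producers bear 8 per trip.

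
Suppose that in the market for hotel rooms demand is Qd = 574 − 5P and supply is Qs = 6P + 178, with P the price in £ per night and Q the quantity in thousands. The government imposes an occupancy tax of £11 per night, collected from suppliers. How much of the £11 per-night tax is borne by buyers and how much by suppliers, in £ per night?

Before the tax: set 574 − 5P = 6P + 178 → P* = £36, Q* = 394.
With the tax collected from suppliers, supply shifts: Qs = 6(P − 11) + 178.
New equilibrium: buyers pay £42, suppliers receive £31, Q = 364. (Wedge: Pb − Ps = 11.)
Burden on buyers: £6; on suppliers: £5. (They sum to £11.)

Buyers bear £6 per night; suppliers bear £5 per night.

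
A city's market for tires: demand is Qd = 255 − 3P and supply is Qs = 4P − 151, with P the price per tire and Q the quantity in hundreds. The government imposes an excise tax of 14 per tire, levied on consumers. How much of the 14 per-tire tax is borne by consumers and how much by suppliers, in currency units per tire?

Before the tax: set 255 − 3P = 4P − 151 → P* = 58, Q* = 81.
With the tax collected from consumers, demand (in seller-price terms) shifts: Qd = 255 − 3(P + 14).
New equilibrium: consumers pay 66, suppliers receive 52, Q = 57. (Wedge: Pb − Ps = 14.)
Burden on consumers: 8; on suppliers: 6. (They sum to 14.)
The less price-elastic side of the market bears the larger share of a per-unit tax.

Consumers bear 8 per tire; suppliers bear 6 per tire.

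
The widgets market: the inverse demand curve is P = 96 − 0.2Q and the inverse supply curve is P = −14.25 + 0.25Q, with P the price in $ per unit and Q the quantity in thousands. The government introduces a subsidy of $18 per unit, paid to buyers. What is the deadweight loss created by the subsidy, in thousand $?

Rewrite in direct form: Qd = 480 − 5P and Qs = 4P + 57.
Without the subsidy, 480 − 5P = 4P + 57 gives 9P = 423, so P* = $47 and Q* = 245.
With a per-unit subsidy paid to buyers, each effectively pays P − 18, so demand becomes Qd = 480 − 5(P − 18).
New equilibrium: buyers pay $39, sellers receive $57, Q = 285. (Wedge: Pb − Ps = −18.)
Quantity rises by |ΔQ| = |245 − 285| = 40.
DWL = ½ · t · |ΔQ| = ½ · 18 · 40 = $360.

Deadweight loss = $360 thousand.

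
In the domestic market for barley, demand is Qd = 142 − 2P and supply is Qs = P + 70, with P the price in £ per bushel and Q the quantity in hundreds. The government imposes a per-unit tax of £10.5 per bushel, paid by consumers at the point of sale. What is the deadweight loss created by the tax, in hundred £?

Deadweight loss = £36.75 hundred.

Before the tax: set 142 − 2P = P + 70 → P* = £24, Q* = 94.
With the tax collected from consumers, demand (in seller-price terms) shifts: Qd = 142 − 2(P + 10.5).
Solving gives Q = 87 with consumers paying £27.5 and producers receiving £17 (the £10.5 wedge).
Quantity falls by |ΔQ| = |94 − 87| = 7.
DWL = ½ · t · |ΔQ| = ½ · 10.5 · 7 = £36.75.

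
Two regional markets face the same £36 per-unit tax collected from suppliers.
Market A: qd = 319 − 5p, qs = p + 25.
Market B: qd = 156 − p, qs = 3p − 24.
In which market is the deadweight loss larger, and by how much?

Market A, by £54.

Market A: pre-tax p* = £49, q* = 74; post-tax q = 44; deadweight loss = £540.
Market B: pre-tax p* = £45, q* = 111; post-tax q = 84; deadweight loss = £486.
Difference: £540 vs £486 → market A is larger by £54.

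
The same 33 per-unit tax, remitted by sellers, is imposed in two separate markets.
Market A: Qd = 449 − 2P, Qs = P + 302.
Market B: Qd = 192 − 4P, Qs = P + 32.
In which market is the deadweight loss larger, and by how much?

Market B, by 72.6.

Market A: pre-tax P* = 49, Q* = 351; post-tax Q = 329; deadweight loss = 363.
Market B: pre-tax P* = 32, Q* = 64; post-tax Q = 37.6; deadweight loss = 435.6.
Difference: 363 vs 435.6 → market B is larger by 72.6.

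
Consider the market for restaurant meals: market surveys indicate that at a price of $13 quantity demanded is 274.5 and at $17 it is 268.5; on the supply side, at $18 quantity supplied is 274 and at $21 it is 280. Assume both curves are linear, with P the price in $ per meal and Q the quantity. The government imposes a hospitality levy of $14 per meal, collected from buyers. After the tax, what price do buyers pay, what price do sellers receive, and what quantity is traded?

Buyers pay $24; sellers receive $10; quantity = 258.

Demand slope: (268.5 − 274.5)/(17 − 13) = -1.5, so Qd = 294 − 1.5P.
Supply slope: (280 − 274)/(21 − 18) = 2, so Qs = 2P + 238.
Before the tax: set 294 − 1.5P = 2P + 238 → P* = $16, Q* = 270.
With the tax collected from buyers, demand (in seller-price terms) shifts: Qd = 294 − 1.5(P + 14).
Solving gives Q = 258 with buyers paying $24 and sellers receiving $10 (the $14 wedge).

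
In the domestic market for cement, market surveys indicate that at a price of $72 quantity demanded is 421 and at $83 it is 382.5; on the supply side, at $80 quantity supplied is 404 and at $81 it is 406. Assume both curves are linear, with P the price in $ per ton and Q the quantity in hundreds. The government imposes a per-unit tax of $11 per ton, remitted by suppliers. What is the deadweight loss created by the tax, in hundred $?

Deadweight loss = $77 hundred.

Demand slope: (382.5 − 421)/(83 − 72) = -3.5, so Qd = 673 − 3.5P.
Supply slope: (406 − 404)/(81 − 80) = 2, so Qs = 2P + 244.
Without the tax, 673 − 3.5P = 2P + 244 gives 5.5P = 429, so P* = $78 and Q* = 400.
With the tax collected from suppliers, supply shifts: Qs = 2(P − 11) + 244.
Solving gives Q = 386 with buyers paying $82 and suppliers receiving $71 (the $11 wedge).
Quantity falls by |ΔQ| = |400 − 386| = 14.
DWL = ½ · t · |ΔQ| = ½ · 11 · 14 = $77.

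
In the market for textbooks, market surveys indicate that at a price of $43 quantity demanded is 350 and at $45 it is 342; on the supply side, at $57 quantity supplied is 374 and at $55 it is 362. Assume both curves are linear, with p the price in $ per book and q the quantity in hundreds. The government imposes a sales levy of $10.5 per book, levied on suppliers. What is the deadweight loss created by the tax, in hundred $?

Deadweight loss = $132.3 hundred.

Demand slope: (342 − 350)/(45 − 43) = -4, so qd = 522 − 4p.
Supply slope: (362 − 374)/(55 − 57) = 6, so qs = 6p + 32.
Before the tax: set 522 − 4p = 6p + 32 → p* = $49, q* = 326.
With the tax collected from suppliers, supply shifts: qs = 6(p − 10.5) + 32.
Solving gives q = 300.8 with buyers paying $55.3 and suppliers receiving $44.8 (the $10.5 wedge).
Quantity falls by |ΔQ| = |326 − 300.8| = 25.2.
DWL = ½ · t · |ΔQ| = ½ · 10.5 · 25.2 = $132.3.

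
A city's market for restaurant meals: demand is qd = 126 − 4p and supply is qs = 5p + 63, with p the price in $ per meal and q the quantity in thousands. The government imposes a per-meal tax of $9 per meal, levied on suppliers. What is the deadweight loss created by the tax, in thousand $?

Before the tax: set 126 − 4p = 5p + 63 → p* = $7, q* = 98.
With the tax collected from suppliers, supply shifts: qs = 5(p − 9) + 63.
Solving gives q = 78 with consumers paying $12 and suppliers receiving $3 (the $9 wedge).
Quantity falls by |ΔQ| = |98 − 78| = 20.
DWL = ½ · t · |ΔQ| = ½ · 9 · 20 = $90.

Deadweight loss = $90 thousand.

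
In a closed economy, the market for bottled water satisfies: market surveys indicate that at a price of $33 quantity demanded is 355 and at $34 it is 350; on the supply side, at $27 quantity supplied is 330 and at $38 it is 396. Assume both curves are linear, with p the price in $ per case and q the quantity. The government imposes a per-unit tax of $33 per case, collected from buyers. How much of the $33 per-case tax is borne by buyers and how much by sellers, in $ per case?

Buyers bear $18 per case; sellers bear $15 per case.

Demand slope: (350 − 355)/(34 − 33) = -5, so qd = 520 − 5p.
Supply slope: (396 − 330)/(38 − 27) = 6, so qs = 6p + 168.
Without the tax, 520 − 5p = 6p + 168 gives 11p = 352, so p* = $32 and q* = 360.
With the tax collected from buyers, demand (in seller-price terms) shifts: qd = 520 − 5(p + 33).
New equilibrium: buyers pay $50, sellers receive $17, q = 270. (Wedge: pb − ps = 33.)
Burden on buyers: $18; on sellers: $15. (They sum to $33.)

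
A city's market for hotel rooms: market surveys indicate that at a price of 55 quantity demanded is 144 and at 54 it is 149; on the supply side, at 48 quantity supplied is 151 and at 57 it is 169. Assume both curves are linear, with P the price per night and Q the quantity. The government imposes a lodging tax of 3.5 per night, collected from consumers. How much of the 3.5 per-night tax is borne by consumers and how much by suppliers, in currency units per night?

Consumers bear 1 per night; suppliers bear 2.5 per night.

Demand slope: (149 − 144)/(54 − 55) = -5, so Qd = 419 − 5P.
Supply slope: (169 − 151)/(57 − 48) = 2, so Qs = 2P + 55.
Before the tax: set 419 − 5P = 2P + 55 → P* = 52, Q* = 159.
With the tax collected from consumers, demand (in seller-price terms) shifts: Qd = 419 − 5(P + 3.5).
Solving gives Q = 154 with consumers paying 53 and suppliers receiving 49.5 (the 3.5 wedge).
Burden on consumers: 1; on suppliers: 2.5. (They sum to 3.5.)
The less price-elastic side of the market bears the larger share of a per-unit tax.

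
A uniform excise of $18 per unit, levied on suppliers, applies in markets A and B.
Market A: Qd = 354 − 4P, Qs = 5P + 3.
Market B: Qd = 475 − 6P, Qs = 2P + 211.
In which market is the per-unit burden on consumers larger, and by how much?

Market A: pre-tax P* = $39, Q* = 198; post-tax Q = 158; per-unit burden on consumers = $10.
Market B: pre-tax P* = $33, Q* = 277; post-tax Q = 250; per-unit burden on consumers = $4.5.
Difference: $10 vs $4.5 → market A is larger by $5.5.

Market A, by $5.5.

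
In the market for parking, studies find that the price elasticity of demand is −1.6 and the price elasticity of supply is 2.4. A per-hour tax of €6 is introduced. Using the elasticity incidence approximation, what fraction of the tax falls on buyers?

Incidence ratio: buyers' share ≈ εs / (εs + |εd|) = 2.4 / (2.4 + 1.6) = 0.6.
Supply is the more elastic side, so buyers bear the larger share.

Buyers' share ≈ 0.6.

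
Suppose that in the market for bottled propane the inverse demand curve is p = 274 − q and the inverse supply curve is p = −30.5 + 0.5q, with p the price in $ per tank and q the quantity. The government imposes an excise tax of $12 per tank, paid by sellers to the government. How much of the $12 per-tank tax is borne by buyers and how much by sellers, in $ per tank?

Inverting to q(p) form: qd = 274 − p; qs = 2p + 61.
Without the tax, 274 − p = 2p + 61 gives 3p = 213, so p* = $71 and q* = 203.
With the tax collected from sellers, supply shifts: qs = 2(p − 12) + 61.
Solving gives q = 195 with buyers paying $79 and sellers receiving $67 (the $12 wedge).
Burden on buyers: $8; on sellers: $4. (They sum to $12.)
The less price-elastic side of the market bears the larger share of a per-unit tax.

Buyers bear $8 per tank; sellers bear $4 per tank.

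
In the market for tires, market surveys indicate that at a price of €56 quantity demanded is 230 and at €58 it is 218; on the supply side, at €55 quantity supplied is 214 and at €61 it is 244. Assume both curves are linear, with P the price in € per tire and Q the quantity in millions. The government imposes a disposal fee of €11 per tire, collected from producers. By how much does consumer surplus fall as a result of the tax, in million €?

Consumer surplus falls by €1045 million.

Demand slope: (218 − 230)/(58 − 56) = -6, so Qd = 566 − 6P.
Supply slope: (244 − 214)/(61 − 55) = 5, so Qs = 5P − 61.
Before the tax: set 566 − 6P = 5P − 61 → P* = €57, Q* = 224.
With the tax collected from producers, supply shifts: Qs = 5(P − 11) − 61.
New equilibrium: buyers pay €62, producers receive €51, Q = 194. (Wedge: Pb − Ps = 11.)
ΔCS is the trapezoid between Q = 194 and Q = 224 of height €5: ½ · (224 + 194) · 5 = €1045.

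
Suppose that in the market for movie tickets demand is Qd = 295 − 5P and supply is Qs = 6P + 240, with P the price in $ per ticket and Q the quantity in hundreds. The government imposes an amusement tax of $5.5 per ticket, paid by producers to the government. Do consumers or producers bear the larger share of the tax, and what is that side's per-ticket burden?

Consumers bear the larger share: $3 per ticket.

Without the tax, 295 − 5P = 6P + 240 gives 11P = 55, so P* = $5 and Q* = 270.
With the tax collected from producers, supply shifts: Qs = 6(P − 5.5) + 240.
Solving gives Q = 255 with consumers paying $8 and producers receiving $2.5 (the $5.5 wedge).
Per-ticket burden: consumers $3, producers $2.5.
Consumers take the larger share because demand is less price-elastic here (demand slope 5 vs supply slope 6).
The less price-elastic side of the market bears the larger share of a per-unit tax.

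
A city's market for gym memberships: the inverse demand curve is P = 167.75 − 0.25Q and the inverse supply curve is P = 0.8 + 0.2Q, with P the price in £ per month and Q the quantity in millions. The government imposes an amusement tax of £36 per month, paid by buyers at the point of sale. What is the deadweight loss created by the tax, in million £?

Deadweight loss = £1440 million.

Rewrite in direct form: Qd = 671 − 4P and Qs = 5P − 4.
Without the tax, 671 − 4P = 5P − 4 gives 9P = 675, so P* = £75 and Q* = 371.
With the tax collected from buyers, demand (in seller-price terms) shifts: Qd = 671 − 4(P + 36).
New equilibrium: buyers pay £95, suppliers receive £59, Q = 291. (Wedge: Pb − Ps = 36.)
Quantity falls by |ΔQ| = |371 − 291| = 80.
DWL = ½ · t · |ΔQ| = ½ · 36 · 80 = £1440.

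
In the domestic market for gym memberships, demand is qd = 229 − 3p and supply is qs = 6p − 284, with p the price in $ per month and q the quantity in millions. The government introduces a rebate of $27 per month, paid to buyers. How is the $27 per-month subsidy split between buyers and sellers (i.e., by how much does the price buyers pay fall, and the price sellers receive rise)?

Without the subsidy, 229 − 3p = 6p − 284 gives 9p = 513, so p* = $57 and q* = 58.
With a per-unit subsidy paid to buyers, each effectively pays p − 27, so demand becomes qd = 229 − 3(p − 27).
Solving gives q = 112 with buyers paying $39 and sellers receiving $66 (the $27 wedge).
Gain to buyers: $18; to sellers: $9. (They sum to $27.)

Buyers gain $18 per month; sellers gain $9 per month.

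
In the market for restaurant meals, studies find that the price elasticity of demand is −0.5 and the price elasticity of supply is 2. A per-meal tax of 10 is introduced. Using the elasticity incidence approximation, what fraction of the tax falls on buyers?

Incidence ratio: buyers' share ≈ εs / (εs + |εd|) = 2 / (2 + 0.5) = 0.8.
Supply is the more elastic side, so buyers bear the larger share.

Buyers' share ≈ 0.8.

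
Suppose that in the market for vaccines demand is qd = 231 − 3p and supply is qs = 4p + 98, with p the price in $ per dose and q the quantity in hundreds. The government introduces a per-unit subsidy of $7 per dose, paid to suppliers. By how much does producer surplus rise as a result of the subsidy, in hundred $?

Producer surplus rises by $540 hundred.

Without the subsidy, 231 − 3p = 4p + 98 gives 7p = 133, so p* = $19 and q* = 174.
With a per-unit subsidy paid to suppliers, each receives p + 7 per unit sold, so supply becomes qs = 4(p + 7) + 98.
New equilibrium: consumers pay $15, suppliers receive $22, q = 186. (Wedge: pb − ps = −7.)
ΔPS is the trapezoid between Q = 186 and Q = 174 of height $3: ½ · (174 + 186) · 3 = $540.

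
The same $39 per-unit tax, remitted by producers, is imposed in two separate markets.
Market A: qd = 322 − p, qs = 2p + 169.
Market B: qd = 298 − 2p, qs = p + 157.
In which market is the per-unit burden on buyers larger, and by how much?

Market A, by $13.

Market A: pre-tax p* = $51, q* = 271; post-tax q = 245; per-unit burden on buyers = $26.
Market B: pre-tax p* = $47, q* = 204; post-tax q = 178; per-unit burden on buyers = $13.
Difference: $26 vs $13 → market A is larger by $13.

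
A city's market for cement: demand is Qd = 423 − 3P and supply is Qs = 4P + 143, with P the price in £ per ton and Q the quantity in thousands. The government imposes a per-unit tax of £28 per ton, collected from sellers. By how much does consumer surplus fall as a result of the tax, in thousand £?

Consumer surplus falls by £4464 thousand.

Without the tax, 423 − 3P = 4P + 143 gives 7P = 280, so P* = £40 and Q* = 303.
With the tax collected from sellers, supply shifts: Qs = 4(P − 28) + 143.
Solving gives Q = 255 with consumers paying £56 and sellers receiving £28 (the £28 wedge).
ΔCS is the trapezoid between Q = 255 and Q = 303 of height £16: ½ · (303 + 255) · 16 = £4464.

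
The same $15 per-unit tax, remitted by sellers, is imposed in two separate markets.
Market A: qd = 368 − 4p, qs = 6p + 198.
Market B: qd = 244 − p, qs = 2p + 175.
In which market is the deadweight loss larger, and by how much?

Market A, by $195.

Market A: pre-tax p* = $17, q* = 300; post-tax q = 264; deadweight loss = $270.
Market B: pre-tax p* = $23, q* = 221; post-tax q = 211; deadweight loss = $75.
Difference: $270 vs $75 → market A is larger by $195.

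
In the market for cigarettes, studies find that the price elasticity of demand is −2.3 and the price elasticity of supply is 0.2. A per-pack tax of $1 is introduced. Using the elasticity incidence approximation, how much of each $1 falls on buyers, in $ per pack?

Incidence ratio: buyers' share ≈ εs / (εs + |εd|) = 0.2 / (0.2 + 2.3) = 0.08.
So buyers bear ≈ 0.08 × $1 = $0.08; sellers bear $0.92.

Buyers bear ≈ $0.08 per pack.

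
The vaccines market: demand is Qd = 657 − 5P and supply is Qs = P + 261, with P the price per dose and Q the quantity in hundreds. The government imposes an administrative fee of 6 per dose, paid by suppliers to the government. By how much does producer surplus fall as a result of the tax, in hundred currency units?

Producer surplus falls by 1622.5 hundred.

Without the tax, 657 − 5P = P + 261 gives 6P = 396, so P* = 66 and Q* = 327.
With the tax collected from suppliers, supply shifts: Qs = (P − 6) + 261.
New equilibrium: consumers pay 67, suppliers receive 61, Q = 322. (Wedge: Pb − Ps = 6.)
ΔPS is the trapezoid between Q = 322 and Q = 327 of height 5: ½ · (327 + 322) · 5 = 1622.5.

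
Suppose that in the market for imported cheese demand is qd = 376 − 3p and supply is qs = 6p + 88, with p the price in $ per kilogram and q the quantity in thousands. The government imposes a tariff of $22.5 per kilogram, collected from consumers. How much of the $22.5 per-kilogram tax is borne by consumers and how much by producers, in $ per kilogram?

Consumers bear $15 per kilogram; producers bear $7.5 per kilogram.

Before the tax: set 376 − 3p = 6p + 88 → p* = $32, q* = 280.
With the tax collected from consumers, demand (in seller-price terms) shifts: qd = 376 − 3(p + 22.5).
New equilibrium: consumers pay $47, producers receive $24.5, q = 235. (Wedge: pb − ps = 22.5.)
Burden on consumers: $15; on producers: $7.5. (They sum to $22.5.)
The less price-elastic side of the market bears the larger share of a per-unit tax.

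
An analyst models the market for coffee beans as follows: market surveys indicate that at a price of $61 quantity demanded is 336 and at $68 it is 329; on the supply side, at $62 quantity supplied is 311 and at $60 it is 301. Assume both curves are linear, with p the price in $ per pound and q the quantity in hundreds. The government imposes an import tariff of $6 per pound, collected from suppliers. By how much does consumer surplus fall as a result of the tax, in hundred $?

Consumer surplus falls by $1642.5 hundred.

Demand slope: (329 − 336)/(68 − 61) = -1, so qd = 397 − p.
Supply slope: (301 − 311)/(60 − 62) = 5, so qs = 5p + 1.
Before the tax: set 397 − p = 5p + 1 → p* = $66, q* = 331.
With the tax collected from suppliers, supply shifts: qs = 5(p − 6) + 1.
New equilibrium: consumers pay $71, suppliers receive $65, q = 326. (Wedge: pb − ps = 6.)
ΔCS is the trapezoid between Q = 326 and Q = 331 of height $5: ½ · (331 + 326) · 5 = $1642.5.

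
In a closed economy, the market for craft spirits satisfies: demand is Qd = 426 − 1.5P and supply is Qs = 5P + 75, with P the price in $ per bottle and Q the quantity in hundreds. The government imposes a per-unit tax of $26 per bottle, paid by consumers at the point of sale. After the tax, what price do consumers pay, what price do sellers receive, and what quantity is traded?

Without the tax, 426 − 1.5P = 5P + 75 gives 6.5P = 351, so P* = $54 and Q* = 345.
With the tax collected from consumers, demand (in seller-price terms) shifts: Qd = 426 − 1.5(P + 26).
New equilibrium: consumers pay $74, sellers receive $48, Q = 315. (Wedge: Pb − Ps = 26.)

Consumers pay $74; sellers receive $48; quantity = 315.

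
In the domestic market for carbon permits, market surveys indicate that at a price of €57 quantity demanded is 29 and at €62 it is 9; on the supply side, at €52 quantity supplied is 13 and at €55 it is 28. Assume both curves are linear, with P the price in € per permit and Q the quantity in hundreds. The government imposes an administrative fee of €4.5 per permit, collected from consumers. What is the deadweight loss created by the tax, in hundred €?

Deadweight loss = €22.5 hundred.

Demand slope: (9 − 29)/(62 − 57) = -4, so Qd = 257 − 4P.
Supply slope: (28 − 13)/(55 − 52) = 5, so Qs = 5P − 247.
Without the tax, 257 − 4P = 5P − 247 gives 9P = 504, so P* = €56 and Q* = 33.
With the tax collected from consumers, demand (in seller-price terms) shifts: Qd = 257 − 4(P + 4.5).
Solving gives Q = 23 with consumers paying €58.5 and producers receiving €54 (the €4.5 wedge).
Quantity falls by |ΔQ| = |33 − 23| = 10.
DWL = ½ · t · |ΔQ| = ½ · 4.5 · 10 = €22.5.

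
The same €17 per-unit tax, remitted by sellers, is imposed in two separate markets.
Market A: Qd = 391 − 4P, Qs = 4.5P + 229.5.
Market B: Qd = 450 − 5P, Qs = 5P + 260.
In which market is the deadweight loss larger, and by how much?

Market B, by €55.25.

Market A: pre-tax P* = €19, Q* = 315; post-tax Q = 279; deadweight loss = €306.
Market B: pre-tax P* = €19, Q* = 355; post-tax Q = 312.5; deadweight loss = €361.25.
Difference: €306 vs €361.25 → market B is larger by €55.25.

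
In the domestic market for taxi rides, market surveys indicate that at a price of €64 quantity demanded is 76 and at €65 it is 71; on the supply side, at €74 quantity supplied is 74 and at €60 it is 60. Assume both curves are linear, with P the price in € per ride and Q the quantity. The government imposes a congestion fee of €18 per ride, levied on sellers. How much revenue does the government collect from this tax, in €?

Demand slope: (71 − 76)/(65 − 64) = -5, so Qd = 396 − 5P.
Supply slope: (60 − 74)/(60 − 74) = 1, so Qs = P.
Before the tax: set 396 − 5P = P → P* = €66, Q* = 66.
With the tax collected from sellers, supply shifts: Qs = (P − 18).
New equilibrium: consumers pay €69, sellers receive €51, Q = 51. (Wedge: Pb − Ps = 18.)
Revenue = t · Q = 18 · 51 = €918.

Tax revenue = €918.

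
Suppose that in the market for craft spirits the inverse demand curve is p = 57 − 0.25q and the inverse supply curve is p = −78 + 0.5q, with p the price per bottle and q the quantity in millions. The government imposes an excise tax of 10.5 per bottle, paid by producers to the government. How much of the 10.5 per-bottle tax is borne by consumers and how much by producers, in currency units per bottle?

Inverting to q(p) form: qd = 228 − 4p; qs = 2p + 156.
Without the tax, 228 − 4p = 2p + 156 gives 6p = 72, so p* = 12 and q* = 180.
With the tax collected from producers, supply shifts: qs = 2(p − 10.5) + 156.
Solving gives q = 166 with consumers paying 15.5 and producers receiving 5 (the 10.5 wedge).
Burden on consumers: 3.5; on producers: 7. (They sum to 10.5.)
The less price-elastic side of the market bears the larger share of a per-unit tax.

Consumers bear 3.5 per bottle; producers bear 7 per bottle.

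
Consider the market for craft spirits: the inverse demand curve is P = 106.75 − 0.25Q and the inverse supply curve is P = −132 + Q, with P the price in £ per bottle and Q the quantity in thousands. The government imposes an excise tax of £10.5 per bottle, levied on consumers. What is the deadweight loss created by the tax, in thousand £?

Rewrite in direct form: Qd = 427 − 4P and Qs = P + 132.
Before the tax: set 427 − 4P = P + 132 → P* = £59, Q* = 191.
With the tax collected from consumers, demand (in seller-price terms) shifts: Qd = 427 − 4(P + 10.5).
New equilibrium: consumers pay £61.1, producers receive £50.6, Q = 182.6. (Wedge: Pb − Ps = 10.5.)
Quantity falls by |ΔQ| = |191 − 182.6| = 8.4.
DWL = ½ · t · |ΔQ| = ½ · 10.5 · 8.4 = £44.1.

Deadweight loss = £44.1 thousand.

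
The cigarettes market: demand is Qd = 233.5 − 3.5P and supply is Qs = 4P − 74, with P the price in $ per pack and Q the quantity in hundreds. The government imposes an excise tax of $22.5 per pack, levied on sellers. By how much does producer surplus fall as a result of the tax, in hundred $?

Before the tax: set 233.5 − 3.5P = 4P − 74 → P* = $41, Q* = 90.
With the tax collected from sellers, supply shifts: Qs = 4(P − 22.5) − 74.
Solving gives Q = 48 with consumers paying $53 and sellers receiving $30.5 (the $22.5 wedge).
ΔPS is the trapezoid between Q = 48 and Q = 90 of height $10.5: ½ · (90 + 48) · 10.5 = $724.5.

Producer surplus falls by $724.5 hundred.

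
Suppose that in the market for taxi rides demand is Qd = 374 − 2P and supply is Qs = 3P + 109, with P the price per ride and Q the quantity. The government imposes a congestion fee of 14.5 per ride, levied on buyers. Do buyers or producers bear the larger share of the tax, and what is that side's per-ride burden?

Buyers bear the larger share: 8.7 per ride.

Without the tax, 374 − 2P = 3P + 109 gives 5P = 265, so P* = 53 and Q* = 268.
With the tax collected from buyers, demand (in seller-price terms) shifts: Qd = 374 − 2(P + 14.5).
Solving gives Q = 250.6 with buyers paying 61.7 and producers receiving 47.2 (the 14.5 wedge).
Per-ride burden: buyers 8.7, producers 5.8.
Buyers take the larger share because demand is less price-elastic here (demand slope 2 vs supply slope 3).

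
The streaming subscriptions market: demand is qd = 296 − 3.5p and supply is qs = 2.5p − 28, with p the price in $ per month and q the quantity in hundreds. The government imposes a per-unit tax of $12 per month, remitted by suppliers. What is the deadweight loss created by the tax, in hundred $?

Before the tax: set 296 − 3.5p = 2.5p − 28 → p* = $54, q* = 107.
With the tax collected from suppliers, supply shifts: qs = 2.5(p − 12) − 28.
Solving gives q = 89.5 with buyers paying $59 and suppliers receiving $47 (the $12 wedge).
Quantity falls by |ΔQ| = |107 − 89.5| = 17.5.
DWL = ½ · t · |ΔQ| = ½ · 12 · 17.5 = $105.

Deadweight loss = $105 hundred.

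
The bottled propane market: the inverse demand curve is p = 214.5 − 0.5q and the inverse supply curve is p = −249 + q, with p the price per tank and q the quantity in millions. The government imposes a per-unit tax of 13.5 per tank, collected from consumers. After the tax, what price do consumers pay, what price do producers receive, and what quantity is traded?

Inverting to q(p) form: qd = 429 − 2p; qs = p + 249.
Without the tax, 429 − 2p = p + 249 gives 3p = 180, so p* = 60 and q* = 309.
With the tax collected from consumers, demand (in seller-price terms) shifts: qd = 429 − 2(p + 13.5).
New equilibrium: consumers pay 64.5, producers receive 51, q = 300. (Wedge: pb − ps = 13.5.)
The less price-elastic side of the market bears the larger share of a per-unit tax.

Consumers pay 64.5; producers receive 51; quantity = 300.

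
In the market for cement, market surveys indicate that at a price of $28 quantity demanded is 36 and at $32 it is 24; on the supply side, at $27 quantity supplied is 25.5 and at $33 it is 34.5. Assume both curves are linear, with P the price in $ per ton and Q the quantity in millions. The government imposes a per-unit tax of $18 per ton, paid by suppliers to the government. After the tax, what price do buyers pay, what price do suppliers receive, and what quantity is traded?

Buyers pay $36; suppliers receive $18; quantity = 12.

Demand slope: (24 − 36)/(32 − 28) = -3, so Qd = 120 − 3P.
Supply slope: (34.5 − 25.5)/(33 − 27) = 1.5, so Qs = 1.5P − 15.
Before the tax: set 120 − 3P = 1.5P − 15 → P* = $30, Q* = 30.
With the tax collected from suppliers, supply shifts: Qs = 1.5(P − 18) − 15.
Solving gives Q = 12 with buyers paying $36 and suppliers receiving $18 (the $18 wedge).
The less price-elastic side of the market bears the larger share of a per-unit tax.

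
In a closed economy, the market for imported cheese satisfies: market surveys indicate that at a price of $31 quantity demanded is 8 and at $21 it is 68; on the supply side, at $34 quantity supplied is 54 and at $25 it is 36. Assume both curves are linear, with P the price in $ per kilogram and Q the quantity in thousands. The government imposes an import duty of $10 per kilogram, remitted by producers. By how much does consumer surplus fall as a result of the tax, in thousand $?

Consumer surplus falls by $76.25 thousand.

Demand slope: (68 − 8)/(21 − 31) = -6, so Qd = 194 − 6P.
Supply slope: (36 − 54)/(25 − 34) = 2, so Qs = 2P − 14.
Before the tax: set 194 − 6P = 2P − 14 → P* = $26, Q* = 38.
With the tax collected from producers, supply shifts: Qs = 2(P − 10) − 14.
Solving gives Q = 23 with consumers paying $28.5 and producers receiving $18.5 (the $10 wedge).
ΔCS is the trapezoid between Q = 23 and Q = 38 of height $2.5: ½ · (38 + 23) · 2.5 = $76.25.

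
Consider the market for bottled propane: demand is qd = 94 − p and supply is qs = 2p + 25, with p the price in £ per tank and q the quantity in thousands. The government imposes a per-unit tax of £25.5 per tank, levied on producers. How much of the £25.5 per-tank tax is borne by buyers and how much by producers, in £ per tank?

Buyers bear £17 per tank; producers bear £8.5 per tank.

Without the tax, 94 − p = 2p + 25 gives 3p = 69, so p* = £23 and q* = 71.
With the tax collected from producers, supply shifts: qs = 2(p − 25.5) + 25.
New equilibrium: buyers pay £40, producers receive £14.5, q = 54. (Wedge: pb − ps = 25.5.)
Burden on buyers: £17; on producers: £8.5. (They sum to £25.5.)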